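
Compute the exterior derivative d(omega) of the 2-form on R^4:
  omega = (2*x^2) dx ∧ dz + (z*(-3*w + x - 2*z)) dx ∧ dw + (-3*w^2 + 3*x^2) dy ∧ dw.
d(omega) = (3*w - x + 4*z) dx ∧ dz ∧ dw + (6*x) dx ∧ dy ∧ dw

For a 2-form omega = sum_{i<j} g_{ij} dx_i ∧ dx_j, the exterior derivative is
  d(omega) = sum_{i<j} d(g_{ij}) ∧ dx_i ∧ dx_j = sum_{i<j, k} (∂g_{ij}/∂x_k) dx_k ∧ dx_i ∧ dx_j.
Expand each term, using dx_k ∧ dx_i ∧ dx_j = sgn(permutation) dx_{(a)} ∧ dx_{(b)} ∧ dx_{(c)} with (a < b < c) sorted:
  d(z*(-3*w + x - 2*z)) includes (∂/∂z)(z*(-3*w + x - 2*z)) dz = (-3*w + x - 4*z) dz, which multiplied by dx ∧ dw gives (3*w - x + 4*z) dx ∧ dz ∧ dw
  d(-3*w^2 + 3*x^2) includes (∂/∂x)(-3*w^2 + 3*x^2) dx = (6*x) dx, which multiplied by dy ∧ dw gives (6*x) dx ∧ dy ∧ dw
Collecting like 3-forms: d(omega) = (3*w - x + 4*z) dx ∧ dz ∧ dw + (6*x) dx ∧ dy ∧ dw.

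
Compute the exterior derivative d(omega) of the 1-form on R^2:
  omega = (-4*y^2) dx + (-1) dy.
d(omega) = (8*y) dx ∧ dy

For a 1-form omega = sum_i f_i dx_i, the exterior derivative is
  d(omega) = sum_{i < j} (∂f_j/∂x_i - ∂f_i/∂x_j) dx_i ∧ dx_j.
  coefficient of dx ∧ dy: ∂f_2/∂x - ∂f_1/∂y = ∂(-1)/∂x - ∂(-4*y^2)/∂y = 8*y
Assembling: d(omega) = (8*y) dx ∧ dy.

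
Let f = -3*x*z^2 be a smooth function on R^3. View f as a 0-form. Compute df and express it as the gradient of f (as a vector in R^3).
df = (-3*z^2) dx + (0) dy + (-6*x*z) dz; grad f = (-3*z^2, 0, -6*x*z)

For a 0-form f, d f = (∂f/∂x) dx + (∂f/∂y) dy + (∂f/∂z) dz. The components of the vector representation are exactly the entries of grad f in Cartesian coordinates:
  ∂f/∂x = -3*z^2
  ∂f/∂y = 0
  ∂f/∂z = -6*x*z.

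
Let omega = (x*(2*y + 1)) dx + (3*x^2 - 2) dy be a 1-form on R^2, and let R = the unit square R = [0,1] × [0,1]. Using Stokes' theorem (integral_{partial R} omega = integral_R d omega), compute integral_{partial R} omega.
integral_(partial R) omega = 2

Stokes: integral_partial_R omega = integral_R d omega with d omega = (∂Q/∂x - ∂P/∂y) dx ∧ dy.
  ∂Q/∂x = 6*x
  ∂P/∂y = 2*x
  integrand = ∂Q/∂x - ∂P/∂y = 4*x.
Integrating over R: integral_0^1 integral_0^1 (4*x) dx dy = 2.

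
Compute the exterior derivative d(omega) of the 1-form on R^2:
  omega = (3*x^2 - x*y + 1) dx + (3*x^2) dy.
d(omega) = (7*x) dx ∧ dy

For a 1-form omega = sum_i f_i dx_i, the exterior derivative is
  d(omega) = sum_{i < j} (∂f_j/∂x_i - ∂f_i/∂x_j) dx_i ∧ dx_j.
  coefficient of dx ∧ dy: ∂f_2/∂x - ∂f_1/∂y = ∂(3*x^2)/∂x - ∂(3*x^2 - x*y + 1)/∂y = 7*x
Assembling: d(omega) = (7*x) dx ∧ dy.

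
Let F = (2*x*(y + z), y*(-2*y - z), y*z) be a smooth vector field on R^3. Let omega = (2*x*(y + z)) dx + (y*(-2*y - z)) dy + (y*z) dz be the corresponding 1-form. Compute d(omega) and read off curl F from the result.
d(omega) = (y + z) dy ∧ dz + (2*x) dz ∧ dx + (-2*x) dx ∧ dy; curl F = (y + z, 2*x, -2*x)

d omega = sum_{i<j} (∂f_j/∂x_i - ∂f_i/∂x_j) dx_i ∧ dx_j. Under the identification (dy ∧ dz, dz ∧ dx, dx ∧ dy) ↔ (e_x, e_y, e_z), the coefficients are exactly the components of curl F. Compute:
  ∂R/∂y - ∂Q/∂z = (z) - (-y) = y + z
  ∂P/∂z - ∂R/∂x = (2*x) - (0) = 2*x
  ∂Q/∂x - ∂P/∂y = (0) - (2*x) = -2*x.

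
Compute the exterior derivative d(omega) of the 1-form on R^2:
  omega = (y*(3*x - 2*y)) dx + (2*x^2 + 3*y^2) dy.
d(omega) = (x + 4*y) dx ∧ dy

For a 1-form omega = sum_i f_i dx_i, the exterior derivative is
  d(omega) = sum_{i < j} (∂f_j/∂x_i - ∂f_i/∂x_j) dx_i ∧ dx_j.
  coefficient of dx ∧ dy: ∂f_2/∂x - ∂f_1/∂y = ∂(2*x^2 + 3*y^2)/∂x - ∂(y*(3*x - 2*y))/∂y = x + 4*y
Assembling: d(omega) = (x + 4*y) dx ∧ dy.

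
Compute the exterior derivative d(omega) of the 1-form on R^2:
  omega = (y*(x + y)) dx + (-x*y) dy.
d(omega) = (-x - 3*y) dx ∧ dy

For a 1-form omega = sum_i f_i dx_i, the exterior derivative is
  d(omega) = sum_{i < j} (∂f_j/∂x_i - ∂f_i/∂x_j) dx_i ∧ dx_j.
  coefficient of dx ∧ dy: ∂f_2/∂x - ∂f_1/∂y = ∂(-x*y)/∂x - ∂(y*(x + y))/∂y = -x - 3*y
Assembling: d(omega) = (-x - 3*y) dx ∧ dy.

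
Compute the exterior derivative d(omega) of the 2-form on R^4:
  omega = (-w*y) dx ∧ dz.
d(omega) = (w) dx ∧ dy ∧ dz + (-y) dx ∧ dz ∧ dw

For a 2-form omega = sum_{i<j} g_{ij} dx_i ∧ dx_j, the exterior derivative is
  d(omega) = sum_{i<j} d(g_{ij}) ∧ dx_i ∧ dx_j = sum_{i<j, k} (∂g_{ij}/∂x_k) dx_k ∧ dx_i ∧ dx_j.
Expand each term, using dx_k ∧ dx_i ∧ dx_j = sgn(permutation) dx_{(a)} ∧ dx_{(b)} ∧ dx_{(c)} with (a < b < c) sorted:
  d(-w*y) includes (∂/∂y)(-w*y) dy = (-w) dy, which multiplied by dx ∧ dz gives (w) dx ∧ dy ∧ dz
  d(-w*y) includes (∂/∂w)(-w*y) dw = (-y) dw, which multiplied by dx ∧ dz gives (-y) dx ∧ dz ∧ dw
Collecting like 3-forms: d(omega) = (w) dx ∧ dy ∧ dz + (-y) dx ∧ dz ∧ dw.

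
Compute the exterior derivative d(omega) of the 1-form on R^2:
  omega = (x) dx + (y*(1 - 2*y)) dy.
d(omega) = 0

For a 1-form omega = sum_i f_i dx_i, the exterior derivative is
  d(omega) = sum_{i < j} (∂f_j/∂x_i - ∂f_i/∂x_j) dx_i ∧ dx_j.

Assembling: d(omega) = 0.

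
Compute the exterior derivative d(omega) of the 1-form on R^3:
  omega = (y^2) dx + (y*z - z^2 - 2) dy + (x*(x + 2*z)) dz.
d(omega) = (-2*y) dx ∧ dy + (2*x + 2*z) dx ∧ dz + (-y + 2*z) dy ∧ dz

For a 1-form omega = sum_i f_i dx_i, the exterior derivative is
  d(omega) = sum_{i < j} (∂f_j/∂x_i - ∂f_i/∂x_j) dx_i ∧ dx_j.
  coefficient of dx ∧ dy: ∂f_2/∂x - ∂f_1/∂y = ∂(y*z - z^2 - 2)/∂x - ∂(y^2)/∂y = -2*y
  coefficient of dx ∧ dz: ∂f_3/∂x - ∂f_1/∂z = ∂(x*(x + 2*z))/∂x - ∂(y^2)/∂z = 2*x + 2*z
  coefficient of dy ∧ dz: ∂f_3/∂y - ∂f_2/∂z = ∂(x*(x + 2*z))/∂y - ∂(y*z - z^2 - 2)/∂z = -y + 2*z
Assembling: d(omega) = (-2*y) dx ∧ dy + (2*x + 2*z) dx ∧ dz + (-y + 2*z) dy ∧ dz.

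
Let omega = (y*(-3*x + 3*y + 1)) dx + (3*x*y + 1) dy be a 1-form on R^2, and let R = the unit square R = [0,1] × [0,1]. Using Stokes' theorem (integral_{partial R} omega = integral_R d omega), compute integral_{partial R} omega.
integral_(partial R) omega = -1

Stokes: integral_partial_R omega = integral_R d omega with d omega = (∂Q/∂x - ∂P/∂y) dx ∧ dy.
  ∂Q/∂x = 3*y
  ∂P/∂y = -3*x + 6*y + 1
  integrand = ∂Q/∂x - ∂P/∂y = 3*x - 3*y - 1.
Integrating over R: integral_0^1 integral_0^1 (3*x - 3*y - 1) dx dy = -1.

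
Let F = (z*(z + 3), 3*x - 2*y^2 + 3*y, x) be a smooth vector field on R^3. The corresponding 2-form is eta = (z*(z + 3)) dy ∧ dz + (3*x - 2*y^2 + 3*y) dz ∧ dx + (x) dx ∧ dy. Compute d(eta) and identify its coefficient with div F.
d(eta) = (3 - 4*y) dx ∧ dy ∧ dz; div F = 3 - 4*y

For a 2-form in R^3 of the form above, applying d gives a 3-form with coefficient ∂P/∂x + ∂Q/∂y + ∂R/∂z:
  ∂P/∂x = 0
  ∂Q/∂y = 3 - 4*y
  ∂R/∂z = 0
Sum = 3 - 4*y, which is exactly div F.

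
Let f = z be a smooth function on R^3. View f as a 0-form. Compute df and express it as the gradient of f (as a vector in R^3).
df = (0) dx + (0) dy + (1) dz; grad f = (0, 0, 1)

For a 0-form f, d f = (∂f/∂x) dx + (∂f/∂y) dy + (∂f/∂z) dz. The components of the vector representation are exactly the entries of grad f in Cartesian coordinates:
  ∂f/∂x = 0
  ∂f/∂y = 0
  ∂f/∂z = 1.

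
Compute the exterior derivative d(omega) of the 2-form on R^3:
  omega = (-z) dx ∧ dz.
d(omega) = 0

For a 2-form omega = sum_{i<j} g_{ij} dx_i ∧ dx_j, the exterior derivative is
  d(omega) = sum_{i<j} d(g_{ij}) ∧ dx_i ∧ dx_j = sum_{i<j, k} (∂g_{ij}/∂x_k) dx_k ∧ dx_i ∧ dx_j.
Expand each term, using dx_k ∧ dx_i ∧ dx_j = sgn(permutation) dx_{(a)} ∧ dx_{(b)} ∧ dx_{(c)} with (a < b < c) sorted:

Collecting like 3-forms: d(omega) = 0.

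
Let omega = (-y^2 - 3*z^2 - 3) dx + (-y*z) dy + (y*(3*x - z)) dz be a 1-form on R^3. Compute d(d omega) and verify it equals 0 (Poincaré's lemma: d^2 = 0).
d(d omega) = 0

Step 1: d omega = sum_{i<j} (∂f_j/∂x_i - ∂f_i/∂x_j) dx_i ∧ dx_j:
  coeff of dx ∧ dy: 2*y
  coeff of dx ∧ dz: 3*y + 6*z
  coeff of dy ∧ dz: 3*x + y - z
Step 2: Apply d again to each 2-form coefficient. The only possible 3-form in R^3 is dx ∧ dy ∧ dz, with coefficient
  ∂(coeff of dy∧dz)/∂x - ∂(coeff of dx∧dz)/∂y + ∂(coeff of dx∧dy)/∂z
  = ∂/∂x (3*x + y - z) - ∂/∂y (3*y + 6*z) + ∂/∂z (2*y).
Each of these terms simplifies to sums of mixed partials that cancel in pairs. The result is 0 (by equality of mixed partials for smooth functions — Schwarz / Clairaut).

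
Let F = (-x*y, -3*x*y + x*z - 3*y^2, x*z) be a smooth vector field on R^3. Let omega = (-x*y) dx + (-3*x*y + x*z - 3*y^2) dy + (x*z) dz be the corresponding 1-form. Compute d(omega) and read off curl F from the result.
d(omega) = (-x) dy ∧ dz + (-z) dz ∧ dx + (x - 3*y + z) dx ∧ dy; curl F = (-x, -z, x - 3*y + z)

d omega = sum_{i<j} (∂f_j/∂x_i - ∂f_i/∂x_j) dx_i ∧ dx_j. Under the identification (dy ∧ dz, dz ∧ dx, dx ∧ dy) ↔ (e_x, e_y, e_z), the coefficients are exactly the components of curl F. Compute:
  ∂R/∂y - ∂Q/∂z = (0) - (x) = -x
  ∂P/∂z - ∂R/∂x = (0) - (z) = -z
  ∂Q/∂x - ∂P/∂y = (-3*y + z) - (-x) = x - 3*y + z.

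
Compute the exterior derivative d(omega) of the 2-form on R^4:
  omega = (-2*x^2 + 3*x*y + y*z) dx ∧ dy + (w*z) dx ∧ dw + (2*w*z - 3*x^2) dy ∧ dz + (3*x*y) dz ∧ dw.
d(omega) = (-6*x + y) dx ∧ dy ∧ dz + (-w + 3*y) dx ∧ dz ∧ dw + (3*x + 2*z) dy ∧ dz ∧ dw

For a 2-form omega = sum_{i<j} g_{ij} dx_i ∧ dx_j, the exterior derivative is
  d(omega) = sum_{i<j} d(g_{ij}) ∧ dx_i ∧ dx_j = sum_{i<j, k} (∂g_{ij}/∂x_k) dx_k ∧ dx_i ∧ dx_j.
Expand each term, using dx_k ∧ dx_i ∧ dx_j = sgn(permutation) dx_{(a)} ∧ dx_{(b)} ∧ dx_{(c)} with (a < b < c) sorted:
  d(-2*x^2 + 3*x*y + y*z) includes (∂/∂z)(-2*x^2 + 3*x*y + y*z) dz = (y) dz, which multiplied by dx ∧ dy gives (y) dx ∧ dy ∧ dz
  d(w*z) includes (∂/∂z)(w*z) dz = (w) dz, which multiplied by dx ∧ dw gives (-w) dx ∧ dz ∧ dw
  d(2*w*z - 3*x^2) includes (∂/∂x)(2*w*z - 3*x^2) dx = (-6*x) dx, which multiplied by dy ∧ dz gives (-6*x) dx ∧ dy ∧ dz
  d(2*w*z - 3*x^2) includes (∂/∂w)(2*w*z - 3*x^2) dw = (2*z) dw, which multiplied by dy ∧ dz gives (2*z) dy ∧ dz ∧ dw
  d(3*x*y) includes (∂/∂x)(3*x*y) dx = (3*y) dx, which multiplied by dz ∧ dw gives (3*y) dx ∧ dz ∧ dw
  d(3*x*y) includes (∂/∂y)(3*x*y) dy = (3*x) dy, which multiplied by dz ∧ dw gives (3*x) dy ∧ dz ∧ dw
Collecting like 3-forms: d(omega) = (-6*x + y) dx ∧ dy ∧ dz + (-w + 3*y) dx ∧ dz ∧ dw + (3*x + 2*z) dy ∧ dz ∧ dw.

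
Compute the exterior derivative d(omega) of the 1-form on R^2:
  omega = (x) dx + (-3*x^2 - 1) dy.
d(omega) = (-6*x) dx ∧ dy

For a 1-form omega = sum_i f_i dx_i, the exterior derivative is
  d(omega) = sum_{i < j} (∂f_j/∂x_i - ∂f_i/∂x_j) dx_i ∧ dx_j.
  coefficient of dx ∧ dy: ∂f_2/∂x - ∂f_1/∂y = ∂(-3*x^2 - 1)/∂x - ∂(x)/∂y = -6*x
Assembling: d(omega) = (-6*x) dx ∧ dy.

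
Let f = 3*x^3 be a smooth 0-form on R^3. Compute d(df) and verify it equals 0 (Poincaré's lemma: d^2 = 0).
d(df) = 0

Step 1: df = sum_i (∂f/∂x_i) dx_i = (9*x^2) dx + (0) dy + (0) dz.
Step 2: Apply d again. Using the 1-form formula, the coefficient of dx ∧ dy in d(df) is ∂^2 f/∂x ∂y - ∂^2 f/∂y ∂x = (0) - (0) = 0 (equality of mixed partials for smooth f).
Similarly for dx ∧ dz and dy ∧ dz — all coefficients vanish. So d(df) = 0.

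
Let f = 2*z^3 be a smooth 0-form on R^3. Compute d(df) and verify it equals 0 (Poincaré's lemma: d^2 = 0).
d(df) = 0

Step 1: df = sum_i (∂f/∂x_i) dx_i = (0) dx + (0) dy + (6*z^2) dz.
Step 2: Apply d again. Using the 1-form formula, the coefficient of dx ∧ dy in d(df) is ∂^2 f/∂x ∂y - ∂^2 f/∂y ∂x = (0) - (0) = 0 (equality of mixed partials for smooth f).
Similarly for dx ∧ dz and dy ∧ dz — all coefficients vanish. So d(df) = 0.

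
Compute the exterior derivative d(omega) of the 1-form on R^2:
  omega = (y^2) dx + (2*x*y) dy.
d(omega) = 0

For a 1-form omega = sum_i f_i dx_i, the exterior derivative is
  d(omega) = sum_{i < j} (∂f_j/∂x_i - ∂f_i/∂x_j) dx_i ∧ dx_j.

Assembling: d(omega) = 0.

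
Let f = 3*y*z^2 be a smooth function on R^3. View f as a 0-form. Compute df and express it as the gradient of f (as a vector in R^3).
df = (0) dx + (3*z^2) dy + (6*y*z) dz; grad f = (0, 3*z^2, 6*y*z)

For a 0-form f, d f = (∂f/∂x) dx + (∂f/∂y) dy + (∂f/∂z) dz. The components of the vector representation are exactly the entries of grad f in Cartesian coordinates:
  ∂f/∂x = 0
  ∂f/∂y = 3*z^2
  ∂f/∂z = 6*y*z.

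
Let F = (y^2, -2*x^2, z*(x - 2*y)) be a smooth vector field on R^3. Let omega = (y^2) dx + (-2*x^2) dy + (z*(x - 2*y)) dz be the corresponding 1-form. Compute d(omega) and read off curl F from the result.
d(omega) = (-2*z) dy ∧ dz + (-z) dz ∧ dx + (-4*x - 2*y) dx ∧ dy; curl F = (-2*z, -z, -4*x - 2*y)

d omega = sum_{i<j} (∂f_j/∂x_i - ∂f_i/∂x_j) dx_i ∧ dx_j. Under the identification (dy ∧ dz, dz ∧ dx, dx ∧ dy) ↔ (e_x, e_y, e_z), the coefficients are exactly the components of curl F. Compute:
  ∂R/∂y - ∂Q/∂z = (-2*z) - (0) = -2*z
  ∂P/∂z - ∂R/∂x = (0) - (z) = -z
  ∂Q/∂x - ∂P/∂y = (-4*x) - (2*y) = -4*x - 2*y.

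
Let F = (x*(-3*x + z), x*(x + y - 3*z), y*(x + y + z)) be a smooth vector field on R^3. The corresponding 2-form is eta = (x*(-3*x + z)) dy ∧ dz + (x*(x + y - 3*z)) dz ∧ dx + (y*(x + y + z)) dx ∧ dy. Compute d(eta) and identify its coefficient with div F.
d(eta) = (-5*x + y + z) dx ∧ dy ∧ dz; div F = -5*x + y + z

For a 2-form in R^3 of the form above, applying d gives a 3-form with coefficient ∂P/∂x + ∂Q/∂y + ∂R/∂z:
  ∂P/∂x = -6*x + z
  ∂Q/∂y = x
  ∂R/∂z = y
Sum = -5*x + y + z, which is exactly div F.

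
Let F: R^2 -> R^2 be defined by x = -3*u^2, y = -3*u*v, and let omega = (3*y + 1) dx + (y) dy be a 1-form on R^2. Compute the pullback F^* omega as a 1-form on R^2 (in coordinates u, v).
F^* omega = (3*u*(18*u*v + 3*v^2 - 2)) du + (9*u^2*v) dv

Using F^*(f dg) = (f ∘ F) d(g ∘ F), substitute each coordinate x_i by F_i(u, v) in f_i, and replace dx_i by d F_i = (∂F_i/∂u) du + (∂F_i/∂v) dv.
  For the x component: f_1(F) = -9*u*v + 1; d F_1 = (-6*u) du + (0) dv
  For the y component: f_2(F) = -3*u*v; d F_2 = (-3*v) du + (-3*u) dv
Combining and collecting du, dv coefficients:
  coeff of du: 3*u*(18*u*v + 3*v^2 - 2)
  coeff of dv: 9*u^2*v
F^* omega = (3*u*(18*u*v + 3*v^2 - 2)) du + (9*u^2*v) dv.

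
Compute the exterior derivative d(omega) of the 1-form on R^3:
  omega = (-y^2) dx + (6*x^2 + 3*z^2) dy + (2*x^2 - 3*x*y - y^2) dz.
d(omega) = (12*x + 2*y) dx ∧ dy + (4*x - 3*y) dx ∧ dz + (-3*x - 2*y - 6*z) dy ∧ dz

For a 1-form omega = sum_i f_i dx_i, the exterior derivative is
  d(omega) = sum_{i < j} (∂f_j/∂x_i - ∂f_i/∂x_j) dx_i ∧ dx_j.
  coefficient of dx ∧ dy: ∂f_2/∂x - ∂f_1/∂y = ∂(6*x^2 + 3*z^2)/∂x - ∂(-y^2)/∂y = 12*x + 2*y
  coefficient of dx ∧ dz: ∂f_3/∂x - ∂f_1/∂z = ∂(2*x^2 - 3*x*y - y^2)/∂x - ∂(-y^2)/∂z = 4*x - 3*y
  coefficient of dy ∧ dz: ∂f_3/∂y - ∂f_2/∂z = ∂(2*x^2 - 3*x*y - y^2)/∂y - ∂(6*x^2 + 3*z^2)/∂z = -3*x - 2*y - 6*z
Assembling: d(omega) = (12*x + 2*y) dx ∧ dy + (4*x - 3*y) dx ∧ dz + (-3*x - 2*y - 6*z) dy ∧ dz.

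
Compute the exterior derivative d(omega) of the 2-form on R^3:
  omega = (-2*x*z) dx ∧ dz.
d(omega) = 0

For a 2-form omega = sum_{i<j} g_{ij} dx_i ∧ dx_j, the exterior derivative is
  d(omega) = sum_{i<j} d(g_{ij}) ∧ dx_i ∧ dx_j = sum_{i<j, k} (∂g_{ij}/∂x_k) dx_k ∧ dx_i ∧ dx_j.
Expand each term, using dx_k ∧ dx_i ∧ dx_j = sgn(permutation) dx_{(a)} ∧ dx_{(b)} ∧ dx_{(c)} with (a < b < c) sorted:

Collecting like 3-forms: d(omega) = 0.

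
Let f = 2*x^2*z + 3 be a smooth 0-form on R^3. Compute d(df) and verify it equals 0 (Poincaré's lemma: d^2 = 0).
d(df) = 0

Step 1: df = sum_i (∂f/∂x_i) dx_i = (4*x*z) dx + (0) dy + (2*x^2) dz.
Step 2: Apply d again. Using the 1-form formula, the coefficient of dx ∧ dy in d(df) is ∂^2 f/∂x ∂y - ∂^2 f/∂y ∂x = (0) - (0) = 0 (equality of mixed partials for smooth f).
Similarly for dx ∧ dz and dy ∧ dz — all coefficients vanish. So d(df) = 0.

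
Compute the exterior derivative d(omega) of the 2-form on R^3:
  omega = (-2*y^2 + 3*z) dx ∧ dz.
d(omega) = (4*y) dx ∧ dy ∧ dz

For a 2-form omega = sum_{i<j} g_{ij} dx_i ∧ dx_j, the exterior derivative is
  d(omega) = sum_{i<j} d(g_{ij}) ∧ dx_i ∧ dx_j = sum_{i<j, k} (∂g_{ij}/∂x_k) dx_k ∧ dx_i ∧ dx_j.
Expand each term, using dx_k ∧ dx_i ∧ dx_j = sgn(permutation) dx_{(a)} ∧ dx_{(b)} ∧ dx_{(c)} with (a < b < c) sorted:
  d(-2*y^2 + 3*z) includes (∂/∂y)(-2*y^2 + 3*z) dy = (-4*y) dy, which multiplied by dx ∧ dz gives (4*y) dx ∧ dy ∧ dz
Collecting like 3-forms: d(omega) = (4*y) dx ∧ dy ∧ dz.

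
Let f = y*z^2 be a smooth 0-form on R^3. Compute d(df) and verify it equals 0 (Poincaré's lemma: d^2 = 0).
d(df) = 0

Step 1: df = sum_i (∂f/∂x_i) dx_i = (0) dx + (z^2) dy + (2*y*z) dz.
Step 2: Apply d again. Using the 1-form formula, the coefficient of dx ∧ dy in d(df) is ∂^2 f/∂x ∂y - ∂^2 f/∂y ∂x = (0) - (0) = 0 (equality of mixed partials for smooth f).
Similarly for dx ∧ dz and dy ∧ dz — all coefficients vanish. So d(df) = 0.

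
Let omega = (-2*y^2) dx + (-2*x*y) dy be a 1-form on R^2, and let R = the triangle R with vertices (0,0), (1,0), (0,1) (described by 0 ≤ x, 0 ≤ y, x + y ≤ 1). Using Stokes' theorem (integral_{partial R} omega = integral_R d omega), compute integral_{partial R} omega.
integral_(partial R) omega = 1/3

Stokes: integral_partial_R omega = integral_R d omega with d omega = (∂Q/∂x - ∂P/∂y) dx ∧ dy.
  ∂Q/∂x = -2*y
  ∂P/∂y = -4*y
  integrand = ∂Q/∂x - ∂P/∂y = 2*y.
Integrating over R: integral_0^1 integral_0^{1-x} (2*y) dy dx = 1/3.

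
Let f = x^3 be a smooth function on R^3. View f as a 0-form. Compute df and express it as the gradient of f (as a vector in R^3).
df = (3*x^2) dx + (0) dy + (0) dz; grad f = (3*x^2, 0, 0)

For a 0-form f, d f = (∂f/∂x) dx + (∂f/∂y) dy + (∂f/∂z) dz. The components of the vector representation are exactly the entries of grad f in Cartesian coordinates:
  ∂f/∂x = 3*x^2
  ∂f/∂y = 0
  ∂f/∂z = 0.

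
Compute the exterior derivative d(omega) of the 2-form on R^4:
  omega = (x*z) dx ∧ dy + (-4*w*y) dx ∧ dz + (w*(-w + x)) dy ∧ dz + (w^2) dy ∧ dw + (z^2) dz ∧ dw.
d(omega) = (5*w + x) dx ∧ dy ∧ dz + (-4*y) dx ∧ dz ∧ dw + (-2*w + x) dy ∧ dz ∧ dw

For a 2-form omega = sum_{i<j} g_{ij} dx_i ∧ dx_j, the exterior derivative is
  d(omega) = sum_{i<j} d(g_{ij}) ∧ dx_i ∧ dx_j = sum_{i<j, k} (∂g_{ij}/∂x_k) dx_k ∧ dx_i ∧ dx_j.
Expand each term, using dx_k ∧ dx_i ∧ dx_j = sgn(permutation) dx_{(a)} ∧ dx_{(b)} ∧ dx_{(c)} with (a < b < c) sorted:
  d(x*z) includes (∂/∂z)(x*z) dz = (x) dz, which multiplied by dx ∧ dy gives (x) dx ∧ dy ∧ dz
  d(-4*w*y) includes (∂/∂y)(-4*w*y) dy = (-4*w) dy, which multiplied by dx ∧ dz gives (4*w) dx ∧ dy ∧ dz
  d(-4*w*y) includes (∂/∂w)(-4*w*y) dw = (-4*y) dw, which multiplied by dx ∧ dz gives (-4*y) dx ∧ dz ∧ dw
  d(w*(-w + x)) includes (∂/∂x)(w*(-w + x)) dx = (w) dx, which multiplied by dy ∧ dz gives (w) dx ∧ dy ∧ dz
  d(w*(-w + x)) includes (∂/∂w)(w*(-w + x)) dw = (-2*w + x) dw, which multiplied by dy ∧ dz gives (-2*w + x) dy ∧ dz ∧ dw
Collecting like 3-forms: d(omega) = (5*w + x) dx ∧ dy ∧ dz + (-4*y) dx ∧ dz ∧ dw + (-2*w + x) dy ∧ dz ∧ dw.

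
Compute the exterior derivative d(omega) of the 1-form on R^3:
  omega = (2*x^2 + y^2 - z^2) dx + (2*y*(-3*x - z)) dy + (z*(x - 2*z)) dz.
d(omega) = (-8*y) dx ∧ dy + (3*z) dx ∧ dz + (2*y) dy ∧ dz

For a 1-form omega = sum_i f_i dx_i, the exterior derivative is
  d(omega) = sum_{i < j} (∂f_j/∂x_i - ∂f_i/∂x_j) dx_i ∧ dx_j.
  coefficient of dx ∧ dy: ∂f_2/∂x - ∂f_1/∂y = ∂(2*y*(-3*x - z))/∂x - ∂(2*x^2 + y^2 - z^2)/∂y = -8*y
  coefficient of dx ∧ dz: ∂f_3/∂x - ∂f_1/∂z = ∂(z*(x - 2*z))/∂x - ∂(2*x^2 + y^2 - z^2)/∂z = 3*z
  coefficient of dy ∧ dz: ∂f_3/∂y - ∂f_2/∂z = ∂(z*(x - 2*z))/∂y - ∂(2*y*(-3*x - z))/∂z = 2*y
Assembling: d(omega) = (-8*y) dx ∧ dy + (3*z) dx ∧ dz + (2*y) dy ∧ dz.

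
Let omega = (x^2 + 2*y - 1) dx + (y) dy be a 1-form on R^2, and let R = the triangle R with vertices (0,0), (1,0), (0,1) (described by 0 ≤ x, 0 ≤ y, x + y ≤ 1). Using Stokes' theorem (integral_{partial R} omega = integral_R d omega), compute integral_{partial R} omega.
integral_(partial R) omega = -1

Stokes: integral_partial_R omega = integral_R d omega with d omega = (∂Q/∂x - ∂P/∂y) dx ∧ dy.
  ∂Q/∂x = 0
  ∂P/∂y = 2
  integrand = ∂Q/∂x - ∂P/∂y = -2.
Integrating over R: integral_0^1 integral_0^{1-x} (-2) dy dx = -1.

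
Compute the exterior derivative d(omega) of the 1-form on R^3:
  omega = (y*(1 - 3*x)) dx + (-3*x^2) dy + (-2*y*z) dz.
d(omega) = (-3*x - 1) dx ∧ dy + (-2*z) dy ∧ dz

For a 1-form omega = sum_i f_i dx_i, the exterior derivative is
  d(omega) = sum_{i < j} (∂f_j/∂x_i - ∂f_i/∂x_j) dx_i ∧ dx_j.
  coefficient of dx ∧ dy: ∂f_2/∂x - ∂f_1/∂y = ∂(-3*x^2)/∂x - ∂(y*(1 - 3*x))/∂y = -3*x - 1
  coefficient of dy ∧ dz: ∂f_3/∂y - ∂f_2/∂z = ∂(-2*y*z)/∂y - ∂(-3*x^2)/∂z = -2*z
Assembling: d(omega) = (-3*x - 1) dx ∧ dy + (-2*z) dy ∧ dz.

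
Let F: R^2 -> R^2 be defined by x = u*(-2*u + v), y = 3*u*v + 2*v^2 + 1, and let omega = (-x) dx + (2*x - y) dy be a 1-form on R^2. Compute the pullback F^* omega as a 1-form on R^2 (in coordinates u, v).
F^* omega = (-8*u^3 - 6*u^2*v - 4*u*v^2 - 6*v^3 - 3*v) du + (-10*u^3 - 20*u^2*v - 10*u*v^2 - 3*u - 8*v^3 - 4*v) dv

Using F^*(f dg) = (f ∘ F) d(g ∘ F), substitute each coordinate x_i by F_i(u, v) in f_i, and replace dx_i by d F_i = (∂F_i/∂u) du + (∂F_i/∂v) dv.
  For the x component: f_1(F) = u*(2*u - v); d F_1 = (-4*u + v) du + (u) dv
  For the y component: f_2(F) = -4*u^2 - u*v - 2*v^2 - 1; d F_2 = (3*v) du + (3*u + 4*v) dv
Combining and collecting du, dv coefficients:
  coeff of du: -8*u^3 - 6*u^2*v - 4*u*v^2 - 6*v^3 - 3*v
  coeff of dv: -10*u^3 - 20*u^2*v - 10*u*v^2 - 3*u - 8*v^3 - 4*v
F^* omega = (-8*u^3 - 6*u^2*v - 4*u*v^2 - 6*v^3 - 3*v) du + (-10*u^3 - 20*u^2*v - 10*u*v^2 - 3*u - 8*v^3 - 4*v) dv.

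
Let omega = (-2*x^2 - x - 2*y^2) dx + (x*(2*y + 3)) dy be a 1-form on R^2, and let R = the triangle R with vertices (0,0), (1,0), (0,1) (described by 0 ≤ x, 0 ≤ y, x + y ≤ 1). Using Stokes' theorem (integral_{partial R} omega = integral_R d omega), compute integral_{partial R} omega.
integral_(partial R) omega = 5/2

Stokes: integral_partial_R omega = integral_R d omega with d omega = (∂Q/∂x - ∂P/∂y) dx ∧ dy.
  ∂Q/∂x = 2*y + 3
  ∂P/∂y = -4*y
  integrand = ∂Q/∂x - ∂P/∂y = 6*y + 3.
Integrating over R: integral_0^1 integral_0^{1-x} (6*y + 3) dy dx = 5/2.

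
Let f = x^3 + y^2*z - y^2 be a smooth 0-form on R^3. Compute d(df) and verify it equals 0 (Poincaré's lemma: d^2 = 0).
d(df) = 0

Step 1: df = sum_i (∂f/∂x_i) dx_i = (3*x^2) dx + (2*y*(z - 1)) dy + (y^2) dz.
Step 2: Apply d again. Using the 1-form formula, the coefficient of dx ∧ dy in d(df) is ∂^2 f/∂x ∂y - ∂^2 f/∂y ∂x = (0) - (0) = 0 (equality of mixed partials for smooth f).
Similarly for dx ∧ dz and dy ∧ dz — all coefficients vanish. So d(df) = 0.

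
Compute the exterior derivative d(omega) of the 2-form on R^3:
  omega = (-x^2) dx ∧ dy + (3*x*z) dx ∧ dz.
d(omega) = 0

For a 2-form omega = sum_{i<j} g_{ij} dx_i ∧ dx_j, the exterior derivative is
  d(omega) = sum_{i<j} d(g_{ij}) ∧ dx_i ∧ dx_j = sum_{i<j, k} (∂g_{ij}/∂x_k) dx_k ∧ dx_i ∧ dx_j.
Expand each term, using dx_k ∧ dx_i ∧ dx_j = sgn(permutation) dx_{(a)} ∧ dx_{(b)} ∧ dx_{(c)} with (a < b < c) sorted:

Collecting like 3-forms: d(omega) = 0.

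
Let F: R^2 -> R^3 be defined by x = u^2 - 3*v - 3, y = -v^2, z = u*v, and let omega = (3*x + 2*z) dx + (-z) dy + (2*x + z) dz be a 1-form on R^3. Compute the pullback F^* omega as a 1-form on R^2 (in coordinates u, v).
F^* omega = (6*u^3 + 6*u^2*v + u*v^2 - 18*u*v - 18*u - 6*v^2 - 6*v) du + (2*u^3 + u^2*v - 9*u^2 + 2*u*v^2 - 12*u*v - 6*u + 27*v + 27) dv

Using F^*(f dg) = (f ∘ F) d(g ∘ F), substitute each coordinate x_i by F_i(u, v) in f_i, and replace dx_i by d F_i = (∂F_i/∂u) du + (∂F_i/∂v) dv.
  For the x component: f_1(F) = 3*u^2 + 2*u*v - 9*v - 9; d F_1 = (2*u) du + (-3) dv
  For the y component: f_2(F) = -u*v; d F_2 = (0) du + (-2*v) dv
  For the z component: f_3(F) = 2*u^2 + u*v - 6*v - 6; d F_3 = (v) du + (u) dv
Combining and collecting du, dv coefficients:
  coeff of du: 6*u^3 + 6*u^2*v + u*v^2 - 18*u*v - 18*u - 6*v^2 - 6*v
  coeff of dv: 2*u^3 + u^2*v - 9*u^2 + 2*u*v^2 - 12*u*v - 6*u + 27*v + 27
F^* omega = (6*u^3 + 6*u^2*v + u*v^2 - 18*u*v - 18*u - 6*v^2 - 6*v) du + (2*u^3 + u^2*v - 9*u^2 + 2*u*v^2 - 12*u*v - 6*u + 27*v + 27) dv.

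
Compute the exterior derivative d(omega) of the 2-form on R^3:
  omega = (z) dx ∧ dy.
d(omega) = (1) dx ∧ dy ∧ dz

For a 2-form omega = sum_{i<j} g_{ij} dx_i ∧ dx_j, the exterior derivative is
  d(omega) = sum_{i<j} d(g_{ij}) ∧ dx_i ∧ dx_j = sum_{i<j, k} (∂g_{ij}/∂x_k) dx_k ∧ dx_i ∧ dx_j.
Expand each term, using dx_k ∧ dx_i ∧ dx_j = sgn(permutation) dx_{(a)} ∧ dx_{(b)} ∧ dx_{(c)} with (a < b < c) sorted:
  d(z) includes (∂/∂z)(z) dz = (1) dz, which multiplied by dx ∧ dy gives (1) dx ∧ dy ∧ dz
Collecting like 3-forms: d(omega) = (1) dx ∧ dy ∧ dz.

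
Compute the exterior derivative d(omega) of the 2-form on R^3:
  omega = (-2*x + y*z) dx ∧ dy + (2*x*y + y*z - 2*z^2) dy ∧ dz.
d(omega) = (3*y) dx ∧ dy ∧ dz

For a 2-form omega = sum_{i<j} g_{ij} dx_i ∧ dx_j, the exterior derivative is
  d(omega) = sum_{i<j} d(g_{ij}) ∧ dx_i ∧ dx_j = sum_{i<j, k} (∂g_{ij}/∂x_k) dx_k ∧ dx_i ∧ dx_j.
Expand each term, using dx_k ∧ dx_i ∧ dx_j = sgn(permutation) dx_{(a)} ∧ dx_{(b)} ∧ dx_{(c)} with (a < b < c) sorted:
  d(-2*x + y*z) includes (∂/∂z)(-2*x + y*z) dz = (y) dz, which multiplied by dx ∧ dy gives (y) dx ∧ dy ∧ dz
  d(2*x*y + y*z - 2*z^2) includes (∂/∂x)(2*x*y + y*z - 2*z^2) dx = (2*y) dx, which multiplied by dy ∧ dz gives (2*y) dx ∧ dy ∧ dz
Collecting like 3-forms: d(omega) = (3*y) dx ∧ dy ∧ dz.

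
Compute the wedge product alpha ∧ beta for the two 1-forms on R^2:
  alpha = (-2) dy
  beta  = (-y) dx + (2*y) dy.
alpha ∧ beta = (-2*y) dx ∧ dy

Distribute the wedge, using dx_i ∧ dx_j = -dx_j ∧ dx_i and dx_i ∧ dx_i = 0. For each pair (i, j) with i < j, the coefficient of dx_i ∧ dx_j in alpha ∧ beta is (alpha_i * beta_j - alpha_j * beta_i). Collecting: alpha ∧ beta = (-2*y) dx ∧ dy.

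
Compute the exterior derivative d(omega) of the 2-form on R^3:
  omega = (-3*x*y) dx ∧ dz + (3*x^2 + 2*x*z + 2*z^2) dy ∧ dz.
d(omega) = (9*x + 2*z) dx ∧ dy ∧ dz

For a 2-form omega = sum_{i<j} g_{ij} dx_i ∧ dx_j, the exterior derivative is
  d(omega) = sum_{i<j} d(g_{ij}) ∧ dx_i ∧ dx_j = sum_{i<j, k} (∂g_{ij}/∂x_k) dx_k ∧ dx_i ∧ dx_j.
Expand each term, using dx_k ∧ dx_i ∧ dx_j = sgn(permutation) dx_{(a)} ∧ dx_{(b)} ∧ dx_{(c)} with (a < b < c) sorted:
  d(-3*x*y) includes (∂/∂y)(-3*x*y) dy = (-3*x) dy, which multiplied by dx ∧ dz gives (3*x) dx ∧ dy ∧ dz
  d(3*x^2 + 2*x*z + 2*z^2) includes (∂/∂x)(3*x^2 + 2*x*z + 2*z^2) dx = (6*x + 2*z) dx, which multiplied by dy ∧ dz gives (6*x + 2*z) dx ∧ dy ∧ dz
Collecting like 3-forms: d(omega) = (9*x + 2*z) dx ∧ dy ∧ dz.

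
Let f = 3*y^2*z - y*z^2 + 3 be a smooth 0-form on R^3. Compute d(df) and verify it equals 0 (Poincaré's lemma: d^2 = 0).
d(df) = 0

Step 1: df = sum_i (∂f/∂x_i) dx_i = (0) dx + (z*(6*y - z)) dy + (y*(3*y - 2*z)) dz.
Step 2: Apply d again. Using the 1-form formula, the coefficient of dx ∧ dy in d(df) is ∂^2 f/∂x ∂y - ∂^2 f/∂y ∂x = (0) - (0) = 0 (equality of mixed partials for smooth f).
Similarly for dx ∧ dz and dy ∧ dz — all coefficients vanish. So d(df) = 0.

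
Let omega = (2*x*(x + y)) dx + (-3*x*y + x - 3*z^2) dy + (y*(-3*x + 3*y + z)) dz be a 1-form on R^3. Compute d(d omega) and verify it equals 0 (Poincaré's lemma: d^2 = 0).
d(d omega) = 0

Step 1: d omega = sum_{i<j} (∂f_j/∂x_i - ∂f_i/∂x_j) dx_i ∧ dx_j:
  coeff of dx ∧ dy: -2*x - 3*y + 1
  coeff of dx ∧ dz: -3*y
  coeff of dy ∧ dz: -3*x + 6*y + 7*z
Step 2: Apply d again to each 2-form coefficient. The only possible 3-form in R^3 is dx ∧ dy ∧ dz, with coefficient
  ∂(coeff of dy∧dz)/∂x - ∂(coeff of dx∧dz)/∂y + ∂(coeff of dx∧dy)/∂z
  = ∂/∂x (-3*x + 6*y + 7*z) - ∂/∂y (-3*y) + ∂/∂z (-2*x - 3*y + 1).
Each of these terms simplifies to sums of mixed partials that cancel in pairs. The result is 0 (by equality of mixed partials for smooth functions — Schwarz / Clairaut).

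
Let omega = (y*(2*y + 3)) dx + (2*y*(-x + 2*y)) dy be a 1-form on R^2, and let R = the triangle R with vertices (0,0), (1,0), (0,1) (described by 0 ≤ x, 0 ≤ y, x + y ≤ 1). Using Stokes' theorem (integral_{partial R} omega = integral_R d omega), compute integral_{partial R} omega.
integral_(partial R) omega = -5/2

Stokes: integral_partial_R omega = integral_R d omega with d omega = (∂Q/∂x - ∂P/∂y) dx ∧ dy.
  ∂Q/∂x = -2*y
  ∂P/∂y = 4*y + 3
  integrand = ∂Q/∂x - ∂P/∂y = -6*y - 3.
Integrating over R: integral_0^1 integral_0^{1-x} (-6*y - 3) dy dx = -5/2.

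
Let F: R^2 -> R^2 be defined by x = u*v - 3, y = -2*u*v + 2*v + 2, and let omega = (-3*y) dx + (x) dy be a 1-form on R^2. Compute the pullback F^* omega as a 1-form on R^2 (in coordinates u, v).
F^* omega = (v^2*(4*u - 6)) du + (4*u^2*v - 4*u*v - 6) dv

Using F^*(f dg) = (f ∘ F) d(g ∘ F), substitute each coordinate x_i by F_i(u, v) in f_i, and replace dx_i by d F_i = (∂F_i/∂u) du + (∂F_i/∂v) dv.
  For the x component: f_1(F) = 6*u*v - 6*v - 6; d F_1 = (v) du + (u) dv
  For the y component: f_2(F) = u*v - 3; d F_2 = (-2*v) du + (2 - 2*u) dv
Combining and collecting du, dv coefficients:
  coeff of du: v^2*(4*u - 6)
  coeff of dv: 4*u^2*v - 4*u*v - 6
F^* omega = (v^2*(4*u - 6)) du + (4*u^2*v - 4*u*v - 6) dv.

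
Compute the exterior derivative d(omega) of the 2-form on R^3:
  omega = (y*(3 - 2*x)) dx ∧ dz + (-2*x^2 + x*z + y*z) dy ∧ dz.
d(omega) = (-2*x + z - 3) dx ∧ dy ∧ dz

For a 2-form omega = sum_{i<j} g_{ij} dx_i ∧ dx_j, the exterior derivative is
  d(omega) = sum_{i<j} d(g_{ij}) ∧ dx_i ∧ dx_j = sum_{i<j, k} (∂g_{ij}/∂x_k) dx_k ∧ dx_i ∧ dx_j.
Expand each term, using dx_k ∧ dx_i ∧ dx_j = sgn(permutation) dx_{(a)} ∧ dx_{(b)} ∧ dx_{(c)} with (a < b < c) sorted:
  d(y*(3 - 2*x)) includes (∂/∂y)(y*(3 - 2*x)) dy = (3 - 2*x) dy, which multiplied by dx ∧ dz gives (2*x - 3) dx ∧ dy ∧ dz
  d(-2*x^2 + x*z + y*z) includes (∂/∂x)(-2*x^2 + x*z + y*z) dx = (-4*x + z) dx, which multiplied by dy ∧ dz gives (-4*x + z) dx ∧ dy ∧ dz
Collecting like 3-forms: d(omega) = (-2*x + z - 3) dx ∧ dy ∧ dz.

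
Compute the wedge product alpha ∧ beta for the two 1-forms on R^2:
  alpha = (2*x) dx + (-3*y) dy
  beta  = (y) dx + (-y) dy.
alpha ∧ beta = (y*(-2*x + 3*y)) dx ∧ dy

Distribute the wedge, using dx_i ∧ dx_j = -dx_j ∧ dx_i and dx_i ∧ dx_i = 0. For each pair (i, j) with i < j, the coefficient of dx_i ∧ dx_j in alpha ∧ beta is (alpha_i * beta_j - alpha_j * beta_i). Collecting: alpha ∧ beta = (y*(-2*x + 3*y)) dx ∧ dy.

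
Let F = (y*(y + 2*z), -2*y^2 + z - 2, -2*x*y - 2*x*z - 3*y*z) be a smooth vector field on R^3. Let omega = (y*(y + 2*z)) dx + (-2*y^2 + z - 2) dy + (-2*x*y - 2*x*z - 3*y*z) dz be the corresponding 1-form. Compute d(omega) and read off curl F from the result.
d(omega) = (-2*x - 3*z - 1) dy ∧ dz + (4*y + 2*z) dz ∧ dx + (-2*y - 2*z) dx ∧ dy; curl F = (-2*x - 3*z - 1, 4*y + 2*z, -2*y - 2*z)

d omega = sum_{i<j} (∂f_j/∂x_i - ∂f_i/∂x_j) dx_i ∧ dx_j. Under the identification (dy ∧ dz, dz ∧ dx, dx ∧ dy) ↔ (e_x, e_y, e_z), the coefficients are exactly the components of curl F. Compute:
  ∂R/∂y - ∂Q/∂z = (-2*x - 3*z) - (1) = -2*x - 3*z - 1
  ∂P/∂z - ∂R/∂x = (2*y) - (-2*y - 2*z) = 4*y + 2*z
  ∂Q/∂x - ∂P/∂y = (0) - (2*y + 2*z) = -2*y - 2*z.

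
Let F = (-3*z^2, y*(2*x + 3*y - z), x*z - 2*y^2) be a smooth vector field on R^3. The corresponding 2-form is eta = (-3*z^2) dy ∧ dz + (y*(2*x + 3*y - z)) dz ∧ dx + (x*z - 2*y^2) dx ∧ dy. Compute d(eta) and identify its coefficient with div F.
d(eta) = (3*x + 6*y - z) dx ∧ dy ∧ dz; div F = 3*x + 6*y - z

For a 2-form in R^3 of the form above, applying d gives a 3-form with coefficient ∂P/∂x + ∂Q/∂y + ∂R/∂z:
  ∂P/∂x = 0
  ∂Q/∂y = 2*x + 6*y - z
  ∂R/∂z = x
Sum = 3*x + 6*y - z, which is exactly div F.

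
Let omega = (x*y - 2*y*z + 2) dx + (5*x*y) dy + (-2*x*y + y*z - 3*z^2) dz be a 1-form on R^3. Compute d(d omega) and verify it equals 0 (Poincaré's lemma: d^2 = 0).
d(d omega) = 0

Step 1: d omega = sum_{i<j} (∂f_j/∂x_i - ∂f_i/∂x_j) dx_i ∧ dx_j:
  coeff of dx ∧ dy: -x + 5*y + 2*z
  coeff of dx ∧ dz: 0
  coeff of dy ∧ dz: -2*x + z
Step 2: Apply d again to each 2-form coefficient. The only possible 3-form in R^3 is dx ∧ dy ∧ dz, with coefficient
  ∂(coeff of dy∧dz)/∂x - ∂(coeff of dx∧dz)/∂y + ∂(coeff of dx∧dy)/∂z
  = ∂/∂x (-2*x + z) - ∂/∂y (0) + ∂/∂z (-x + 5*y + 2*z).
Each of these terms simplifies to sums of mixed partials that cancel in pairs. The result is 0 (by equality of mixed partials for smooth functions — Schwarz / Clairaut).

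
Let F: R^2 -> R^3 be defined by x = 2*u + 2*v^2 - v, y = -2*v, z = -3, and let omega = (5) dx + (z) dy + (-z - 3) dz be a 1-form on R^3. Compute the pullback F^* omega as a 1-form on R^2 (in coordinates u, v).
F^* omega = (10) du + (20*v + 1) dv

Using F^*(f dg) = (f ∘ F) d(g ∘ F), substitute each coordinate x_i by F_i(u, v) in f_i, and replace dx_i by d F_i = (∂F_i/∂u) du + (∂F_i/∂v) dv.
  For the x component: f_1(F) = 5; d F_1 = (2) du + (4*v - 1) dv
  For the y component: f_2(F) = -3; d F_2 = (0) du + (-2) dv
  For the z component: f_3(F) = 0; d F_3 = (0) du + (0) dv
Combining and collecting du, dv coefficients:
  coeff of du: 10
  coeff of dv: 20*v + 1
F^* omega = (10) du + (20*v + 1) dv.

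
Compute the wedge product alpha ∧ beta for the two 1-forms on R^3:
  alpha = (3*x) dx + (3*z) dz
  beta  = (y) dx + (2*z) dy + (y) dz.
alpha ∧ beta = (6*x*z) dx ∧ dy + (3*y*(x - z)) dx ∧ dz + (-6*z^2) dy ∧ dz

Distribute the wedge, using dx_i ∧ dx_j = -dx_j ∧ dx_i and dx_i ∧ dx_i = 0. For each pair (i, j) with i < j, the coefficient of dx_i ∧ dx_j in alpha ∧ beta is (alpha_i * beta_j - alpha_j * beta_i). Collecting: alpha ∧ beta = (6*x*z) dx ∧ dy + (3*y*(x - z)) dx ∧ dz + (-6*z^2) dy ∧ dz.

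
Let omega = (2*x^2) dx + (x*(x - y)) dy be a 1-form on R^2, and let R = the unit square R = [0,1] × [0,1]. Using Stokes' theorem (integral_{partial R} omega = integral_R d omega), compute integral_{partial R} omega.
integral_(partial R) omega = 1/2

Stokes: integral_partial_R omega = integral_R d omega with d omega = (∂Q/∂x - ∂P/∂y) dx ∧ dy.
  ∂Q/∂x = 2*x - y
  ∂P/∂y = 0
  integrand = ∂Q/∂x - ∂P/∂y = 2*x - y.
Integrating over R: integral_0^1 integral_0^1 (2*x - y) dx dy = 1/2.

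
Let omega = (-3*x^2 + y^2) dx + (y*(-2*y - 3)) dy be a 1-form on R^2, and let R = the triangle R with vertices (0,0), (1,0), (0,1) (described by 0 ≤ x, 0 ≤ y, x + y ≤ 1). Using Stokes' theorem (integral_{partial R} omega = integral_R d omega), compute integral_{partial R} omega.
integral_(partial R) omega = -1/3

Stokes: integral_partial_R omega = integral_R d omega with d omega = (∂Q/∂x - ∂P/∂y) dx ∧ dy.
  ∂Q/∂x = 0
  ∂P/∂y = 2*y
  integrand = ∂Q/∂x - ∂P/∂y = -2*y.
Integrating over R: integral_0^1 integral_0^{1-x} (-2*y) dy dx = -1/3.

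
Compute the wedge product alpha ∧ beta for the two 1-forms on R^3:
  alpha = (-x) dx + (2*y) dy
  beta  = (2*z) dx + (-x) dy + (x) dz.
alpha ∧ beta = (x^2 - 4*y*z) dx ∧ dy + (-x^2) dx ∧ dz + (2*x*y) dy ∧ dz

Distribute the wedge, using dx_i ∧ dx_j = -dx_j ∧ dx_i and dx_i ∧ dx_i = 0. For each pair (i, j) with i < j, the coefficient of dx_i ∧ dx_j in alpha ∧ beta is (alpha_i * beta_j - alpha_j * beta_i). Collecting: alpha ∧ beta = (x^2 - 4*y*z) dx ∧ dy + (-x^2) dx ∧ dz + (2*x*y) dy ∧ dz.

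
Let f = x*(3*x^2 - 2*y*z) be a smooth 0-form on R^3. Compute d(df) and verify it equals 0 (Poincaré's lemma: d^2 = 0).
d(df) = 0

Step 1: df = sum_i (∂f/∂x_i) dx_i = (9*x^2 - 2*y*z) dx + (-2*x*z) dy + (-2*x*y) dz.
Step 2: Apply d again. Using the 1-form formula, the coefficient of dx ∧ dy in d(df) is ∂^2 f/∂x ∂y - ∂^2 f/∂y ∂x = (-2*z) - (-2*z) = 0 (equality of mixed partials for smooth f).
Similarly for dx ∧ dz and dy ∧ dz — all coefficients vanish. So d(df) = 0.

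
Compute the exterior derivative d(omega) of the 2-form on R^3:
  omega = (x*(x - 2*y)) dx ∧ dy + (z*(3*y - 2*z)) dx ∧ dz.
d(omega) = (-3*z) dx ∧ dy ∧ dz

For a 2-form omega = sum_{i<j} g_{ij} dx_i ∧ dx_j, the exterior derivative is
  d(omega) = sum_{i<j} d(g_{ij}) ∧ dx_i ∧ dx_j = sum_{i<j, k} (∂g_{ij}/∂x_k) dx_k ∧ dx_i ∧ dx_j.
Expand each term, using dx_k ∧ dx_i ∧ dx_j = sgn(permutation) dx_{(a)} ∧ dx_{(b)} ∧ dx_{(c)} with (a < b < c) sorted:
  d(z*(3*y - 2*z)) includes (∂/∂y)(z*(3*y - 2*z)) dy = (3*z) dy, which multiplied by dx ∧ dz gives (-3*z) dx ∧ dy ∧ dz
Collecting like 3-forms: d(omega) = (-3*z) dx ∧ dy ∧ dz.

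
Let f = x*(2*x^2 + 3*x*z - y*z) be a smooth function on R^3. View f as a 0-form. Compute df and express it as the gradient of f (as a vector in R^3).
df = (6*x^2 + 6*x*z - y*z) dx + (-x*z) dy + (x*(3*x - y)) dz; grad f = (6*x^2 + 6*x*z - y*z, -x*z, x*(3*x - y))

For a 0-form f, d f = (∂f/∂x) dx + (∂f/∂y) dy + (∂f/∂z) dz. The components of the vector representation are exactly the entries of grad f in Cartesian coordinates:
  ∂f/∂x = 6*x^2 + 6*x*z - y*z
  ∂f/∂y = -x*z
  ∂f/∂z = x*(3*x - y).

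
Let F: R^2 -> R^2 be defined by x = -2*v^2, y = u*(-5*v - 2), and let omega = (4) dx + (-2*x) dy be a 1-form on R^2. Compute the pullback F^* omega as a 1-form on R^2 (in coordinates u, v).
F^* omega = (v^2*(-20*v - 8)) du + (4*v*(-5*u*v - 4)) dv

Using F^*(f dg) = (f ∘ F) d(g ∘ F), substitute each coordinate x_i by F_i(u, v) in f_i, and replace dx_i by d F_i = (∂F_i/∂u) du + (∂F_i/∂v) dv.
  For the x component: f_1(F) = 4; d F_1 = (0) du + (-4*v) dv
  For the y component: f_2(F) = 4*v^2; d F_2 = (-5*v - 2) du + (-5*u) dv
Combining and collecting du, dv coefficients:
  coeff of du: v^2*(-20*v - 8)
  coeff of dv: 4*v*(-5*u*v - 4)
F^* omega = (v^2*(-20*v - 8)) du + (4*v*(-5*u*v - 4)) dv.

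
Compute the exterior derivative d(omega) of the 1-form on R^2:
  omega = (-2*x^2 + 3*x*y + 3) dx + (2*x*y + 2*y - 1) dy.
d(omega) = (-3*x + 2*y) dx ∧ dy

For a 1-form omega = sum_i f_i dx_i, the exterior derivative is
  d(omega) = sum_{i < j} (∂f_j/∂x_i - ∂f_i/∂x_j) dx_i ∧ dx_j.
  coefficient of dx ∧ dy: ∂f_2/∂x - ∂f_1/∂y = ∂(2*x*y + 2*y - 1)/∂x - ∂(-2*x^2 + 3*x*y + 3)/∂y = -3*x + 2*y
Assembling: d(omega) = (-3*x + 2*y) dx ∧ dy.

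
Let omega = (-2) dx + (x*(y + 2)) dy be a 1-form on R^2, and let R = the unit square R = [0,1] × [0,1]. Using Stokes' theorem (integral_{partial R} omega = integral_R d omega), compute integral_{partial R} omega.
integral_(partial R) omega = 5/2

Stokes: integral_partial_R omega = integral_R d omega with d omega = (∂Q/∂x - ∂P/∂y) dx ∧ dy.
  ∂Q/∂x = y + 2
  ∂P/∂y = 0
  integrand = ∂Q/∂x - ∂P/∂y = y + 2.
Integrating over R: integral_0^1 integral_0^1 (y + 2) dx dy = 5/2.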